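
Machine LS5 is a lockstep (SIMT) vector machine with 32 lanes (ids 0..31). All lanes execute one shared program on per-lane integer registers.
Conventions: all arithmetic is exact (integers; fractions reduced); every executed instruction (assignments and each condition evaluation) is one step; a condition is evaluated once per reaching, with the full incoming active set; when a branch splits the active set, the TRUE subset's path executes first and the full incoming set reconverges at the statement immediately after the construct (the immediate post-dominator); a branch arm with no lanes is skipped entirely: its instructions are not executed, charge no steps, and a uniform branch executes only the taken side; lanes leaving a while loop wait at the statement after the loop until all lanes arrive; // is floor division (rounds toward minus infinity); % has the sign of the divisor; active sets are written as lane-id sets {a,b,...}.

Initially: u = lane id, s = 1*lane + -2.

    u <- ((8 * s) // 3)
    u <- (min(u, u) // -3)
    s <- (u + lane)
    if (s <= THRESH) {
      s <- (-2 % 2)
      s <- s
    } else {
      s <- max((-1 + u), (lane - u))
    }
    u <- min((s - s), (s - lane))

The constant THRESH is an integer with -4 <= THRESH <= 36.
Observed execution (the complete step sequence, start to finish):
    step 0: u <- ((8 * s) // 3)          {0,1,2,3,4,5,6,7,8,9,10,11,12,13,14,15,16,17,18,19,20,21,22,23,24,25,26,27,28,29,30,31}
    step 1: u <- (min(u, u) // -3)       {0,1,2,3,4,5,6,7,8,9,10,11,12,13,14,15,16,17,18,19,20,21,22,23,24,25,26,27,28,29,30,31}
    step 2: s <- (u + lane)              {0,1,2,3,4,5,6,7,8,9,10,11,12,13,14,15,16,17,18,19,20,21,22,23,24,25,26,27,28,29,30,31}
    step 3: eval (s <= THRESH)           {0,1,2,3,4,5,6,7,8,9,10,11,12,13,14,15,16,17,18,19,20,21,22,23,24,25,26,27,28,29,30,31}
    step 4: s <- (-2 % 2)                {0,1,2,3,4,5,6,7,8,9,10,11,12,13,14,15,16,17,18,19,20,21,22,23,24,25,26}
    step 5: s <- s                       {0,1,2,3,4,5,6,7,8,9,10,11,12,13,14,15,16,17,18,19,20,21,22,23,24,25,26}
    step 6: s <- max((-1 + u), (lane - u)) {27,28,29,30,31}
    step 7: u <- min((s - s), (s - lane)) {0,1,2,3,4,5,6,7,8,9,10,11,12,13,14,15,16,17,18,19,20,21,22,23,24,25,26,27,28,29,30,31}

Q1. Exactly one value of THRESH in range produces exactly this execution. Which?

Answer: THRESH = 4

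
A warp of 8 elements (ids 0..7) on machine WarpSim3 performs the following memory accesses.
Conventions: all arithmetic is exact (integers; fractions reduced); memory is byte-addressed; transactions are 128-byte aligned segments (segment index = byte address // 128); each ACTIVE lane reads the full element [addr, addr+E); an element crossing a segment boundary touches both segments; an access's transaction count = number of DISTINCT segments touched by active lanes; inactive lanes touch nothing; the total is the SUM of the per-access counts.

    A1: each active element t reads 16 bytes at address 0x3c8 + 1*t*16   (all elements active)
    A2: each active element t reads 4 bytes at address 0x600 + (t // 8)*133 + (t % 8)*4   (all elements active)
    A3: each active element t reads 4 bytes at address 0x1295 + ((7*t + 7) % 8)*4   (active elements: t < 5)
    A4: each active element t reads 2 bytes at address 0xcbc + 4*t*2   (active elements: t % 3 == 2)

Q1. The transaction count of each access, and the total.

A1: 2 transactions
A2: 1 transaction
A3: 1 transaction
A4: 1 transaction

Answer: 2,1,1,1; total 5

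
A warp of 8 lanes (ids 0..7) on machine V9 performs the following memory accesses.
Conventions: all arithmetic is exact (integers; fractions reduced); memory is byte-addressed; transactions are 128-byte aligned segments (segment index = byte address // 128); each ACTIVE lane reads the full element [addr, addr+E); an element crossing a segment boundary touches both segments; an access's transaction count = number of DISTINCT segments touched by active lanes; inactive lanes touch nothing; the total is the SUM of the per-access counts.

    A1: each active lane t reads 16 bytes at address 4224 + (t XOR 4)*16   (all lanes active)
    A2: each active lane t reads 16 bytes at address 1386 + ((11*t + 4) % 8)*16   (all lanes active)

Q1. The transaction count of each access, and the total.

A1: 1 transaction
A2: 2 transactions

Answer: 1,2; total 3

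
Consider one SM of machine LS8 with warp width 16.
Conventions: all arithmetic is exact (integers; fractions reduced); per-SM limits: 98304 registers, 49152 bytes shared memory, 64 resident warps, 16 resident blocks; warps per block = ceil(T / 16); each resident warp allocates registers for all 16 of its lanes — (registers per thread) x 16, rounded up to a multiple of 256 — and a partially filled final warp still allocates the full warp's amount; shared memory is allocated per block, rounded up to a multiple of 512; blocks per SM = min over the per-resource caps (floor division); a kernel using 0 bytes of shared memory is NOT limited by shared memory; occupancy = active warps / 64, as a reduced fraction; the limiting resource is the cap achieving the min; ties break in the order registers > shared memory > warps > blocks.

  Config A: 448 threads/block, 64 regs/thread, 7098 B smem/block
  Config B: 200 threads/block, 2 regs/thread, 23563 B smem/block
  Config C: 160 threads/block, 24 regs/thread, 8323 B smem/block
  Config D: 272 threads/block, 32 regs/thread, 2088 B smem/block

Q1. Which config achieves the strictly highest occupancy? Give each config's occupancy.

occupancies: A 7/8, B 13/32, C 25/32, D 51/64

Answer: A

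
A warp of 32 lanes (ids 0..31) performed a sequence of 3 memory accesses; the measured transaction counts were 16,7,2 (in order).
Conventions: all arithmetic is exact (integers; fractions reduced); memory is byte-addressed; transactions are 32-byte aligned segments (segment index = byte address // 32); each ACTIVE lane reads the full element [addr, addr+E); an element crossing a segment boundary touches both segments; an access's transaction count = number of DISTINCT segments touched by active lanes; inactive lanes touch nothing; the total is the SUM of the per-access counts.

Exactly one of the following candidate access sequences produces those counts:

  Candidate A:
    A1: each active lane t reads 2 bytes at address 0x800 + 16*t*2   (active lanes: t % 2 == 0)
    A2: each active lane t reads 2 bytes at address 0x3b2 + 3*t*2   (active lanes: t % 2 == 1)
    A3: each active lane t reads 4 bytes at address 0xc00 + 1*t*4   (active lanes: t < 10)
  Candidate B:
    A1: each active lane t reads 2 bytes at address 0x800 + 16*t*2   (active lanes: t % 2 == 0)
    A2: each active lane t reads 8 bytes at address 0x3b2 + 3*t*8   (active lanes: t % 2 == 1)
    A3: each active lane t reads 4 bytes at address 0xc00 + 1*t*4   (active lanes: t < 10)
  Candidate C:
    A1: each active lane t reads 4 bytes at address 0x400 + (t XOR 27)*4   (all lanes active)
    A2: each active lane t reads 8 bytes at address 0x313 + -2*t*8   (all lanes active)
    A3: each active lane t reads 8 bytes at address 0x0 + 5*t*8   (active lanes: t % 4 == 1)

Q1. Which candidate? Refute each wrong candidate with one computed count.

B: A2 gives 24 transactions, not 7
C: A1 gives 4 transactions, not 16
A: all counts match (16,7,2)

Answer: A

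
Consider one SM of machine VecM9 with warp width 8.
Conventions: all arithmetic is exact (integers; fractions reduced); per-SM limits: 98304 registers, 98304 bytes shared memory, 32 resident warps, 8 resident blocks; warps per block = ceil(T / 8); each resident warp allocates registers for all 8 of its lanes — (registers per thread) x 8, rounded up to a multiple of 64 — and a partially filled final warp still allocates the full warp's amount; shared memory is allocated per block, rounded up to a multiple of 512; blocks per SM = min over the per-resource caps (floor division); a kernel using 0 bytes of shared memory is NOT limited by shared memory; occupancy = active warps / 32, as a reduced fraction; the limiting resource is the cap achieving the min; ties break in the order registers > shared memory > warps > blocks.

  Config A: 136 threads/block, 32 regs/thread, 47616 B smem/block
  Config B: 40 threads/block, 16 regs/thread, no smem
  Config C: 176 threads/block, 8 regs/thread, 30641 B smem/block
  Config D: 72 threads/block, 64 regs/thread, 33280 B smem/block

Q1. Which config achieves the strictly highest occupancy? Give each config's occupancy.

occupancies: A 17/32, B 15/16, C 11/16, D 9/16

Answer: B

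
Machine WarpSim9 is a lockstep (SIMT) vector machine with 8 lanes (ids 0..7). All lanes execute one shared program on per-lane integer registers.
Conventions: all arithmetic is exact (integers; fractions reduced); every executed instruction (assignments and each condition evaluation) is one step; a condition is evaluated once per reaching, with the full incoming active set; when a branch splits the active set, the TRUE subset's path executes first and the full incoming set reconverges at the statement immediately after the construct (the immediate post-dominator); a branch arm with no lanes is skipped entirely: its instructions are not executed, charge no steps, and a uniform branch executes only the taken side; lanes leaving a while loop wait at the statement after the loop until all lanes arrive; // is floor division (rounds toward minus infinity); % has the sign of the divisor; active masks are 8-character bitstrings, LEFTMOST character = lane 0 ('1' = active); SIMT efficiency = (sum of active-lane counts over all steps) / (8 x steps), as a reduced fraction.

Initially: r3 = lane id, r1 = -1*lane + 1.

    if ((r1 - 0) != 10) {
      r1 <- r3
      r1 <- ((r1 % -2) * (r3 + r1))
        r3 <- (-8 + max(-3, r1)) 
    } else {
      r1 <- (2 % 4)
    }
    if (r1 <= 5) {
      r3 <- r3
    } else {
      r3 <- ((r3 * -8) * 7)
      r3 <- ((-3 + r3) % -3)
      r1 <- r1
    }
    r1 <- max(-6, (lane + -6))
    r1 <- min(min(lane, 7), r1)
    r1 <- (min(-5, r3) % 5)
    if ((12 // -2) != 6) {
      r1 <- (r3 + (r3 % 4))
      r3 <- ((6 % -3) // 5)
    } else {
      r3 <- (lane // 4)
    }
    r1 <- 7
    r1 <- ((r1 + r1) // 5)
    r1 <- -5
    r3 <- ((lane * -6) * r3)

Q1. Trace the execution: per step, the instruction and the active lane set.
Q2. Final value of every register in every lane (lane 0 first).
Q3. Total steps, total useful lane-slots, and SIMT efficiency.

step 0: eval ((r1 - 0) != 10)        11111111
step 1: r1 <- r3                     11111111
step 2: r1 <- ((r1 % -2) * (r3 + r1)) 11111111
step 3: r3 <- (-8 + max(-3, r1))     11111111
step 4: eval (r1 <= 5)               11111111
step 5: r3 <- r3                     11111111
step 6: r1 <- max(-6, (lane + -6))   11111111
step 7: r1 <- min(min(lane, 7), r1)  11111111
step 8: r1 <- (min(-5, r3) % 5)      11111111
step 9: eval ((12 // -2) != 6)       11111111
step 10: r1 <- (r3 + (r3 % 4))        11111111
step 11: r3 <- ((6 % -3) // 5)        11111111
step 12: r1 <- 7                      11111111
step 13: r1 <- ((r1 + r1) // 5)       11111111
step 14: r1 <- -5                     11111111
step 15: r3 <- ((lane * -6) * r3)     11111111

Answer: 16 steps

r3: 0,0,0,0,0,0,0,0
r1: -5,-5,-5,-5,-5,-5,-5,-5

steps = 16; useful = 128; efficiency = 128/128 = 1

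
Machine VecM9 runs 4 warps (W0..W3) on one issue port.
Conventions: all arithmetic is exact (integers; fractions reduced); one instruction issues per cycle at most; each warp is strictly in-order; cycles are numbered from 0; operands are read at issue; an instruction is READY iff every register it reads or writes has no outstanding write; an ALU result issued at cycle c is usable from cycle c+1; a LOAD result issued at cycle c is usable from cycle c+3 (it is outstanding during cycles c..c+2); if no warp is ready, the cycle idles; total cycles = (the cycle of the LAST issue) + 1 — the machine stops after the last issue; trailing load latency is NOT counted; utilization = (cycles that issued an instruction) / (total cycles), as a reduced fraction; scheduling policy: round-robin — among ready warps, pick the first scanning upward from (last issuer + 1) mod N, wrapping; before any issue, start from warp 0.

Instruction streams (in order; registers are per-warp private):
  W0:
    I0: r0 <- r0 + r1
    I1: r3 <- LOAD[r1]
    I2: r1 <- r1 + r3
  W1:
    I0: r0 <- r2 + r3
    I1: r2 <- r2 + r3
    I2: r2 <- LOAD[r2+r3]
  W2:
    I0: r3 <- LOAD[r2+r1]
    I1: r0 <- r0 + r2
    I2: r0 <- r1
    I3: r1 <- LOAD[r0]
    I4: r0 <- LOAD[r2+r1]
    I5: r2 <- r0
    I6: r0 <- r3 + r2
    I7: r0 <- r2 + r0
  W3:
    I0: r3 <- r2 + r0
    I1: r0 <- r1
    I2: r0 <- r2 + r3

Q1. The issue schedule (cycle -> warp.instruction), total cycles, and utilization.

cycle 0: W0.I0
cycle 1: W1.I0
cycle 2: W2.I0
cycle 3: W3.I0
cycle 4: W0.I1
cycle 5: W1.I1
cycle 6: W2.I1
cycle 7: W3.I1
cycle 8: W0.I2
cycle 9: W1.I2
cycle 10: W2.I2
cycle 11: W3.I2
cycle 12: W2.I3
cycle 13: idle
cycle 14: idle
cycle 15: W2.I4
cycle 16: idle
cycle 17: idle
cycle 18: W2.I5
cycle 19: W2.I6
cycle 20: W2.I7

Answer: 21 cycles, utilization 17/21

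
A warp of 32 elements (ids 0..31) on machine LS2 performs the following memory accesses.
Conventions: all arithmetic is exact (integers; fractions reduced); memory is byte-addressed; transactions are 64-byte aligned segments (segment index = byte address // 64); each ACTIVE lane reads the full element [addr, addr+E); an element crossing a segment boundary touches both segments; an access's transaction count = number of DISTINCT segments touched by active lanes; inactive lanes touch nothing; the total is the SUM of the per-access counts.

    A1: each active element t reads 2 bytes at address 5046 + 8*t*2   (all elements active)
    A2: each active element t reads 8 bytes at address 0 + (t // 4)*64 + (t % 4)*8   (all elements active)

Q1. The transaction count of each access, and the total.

A1: 9 transactions
A2: 8 transactions

Answer: 9,8; total 17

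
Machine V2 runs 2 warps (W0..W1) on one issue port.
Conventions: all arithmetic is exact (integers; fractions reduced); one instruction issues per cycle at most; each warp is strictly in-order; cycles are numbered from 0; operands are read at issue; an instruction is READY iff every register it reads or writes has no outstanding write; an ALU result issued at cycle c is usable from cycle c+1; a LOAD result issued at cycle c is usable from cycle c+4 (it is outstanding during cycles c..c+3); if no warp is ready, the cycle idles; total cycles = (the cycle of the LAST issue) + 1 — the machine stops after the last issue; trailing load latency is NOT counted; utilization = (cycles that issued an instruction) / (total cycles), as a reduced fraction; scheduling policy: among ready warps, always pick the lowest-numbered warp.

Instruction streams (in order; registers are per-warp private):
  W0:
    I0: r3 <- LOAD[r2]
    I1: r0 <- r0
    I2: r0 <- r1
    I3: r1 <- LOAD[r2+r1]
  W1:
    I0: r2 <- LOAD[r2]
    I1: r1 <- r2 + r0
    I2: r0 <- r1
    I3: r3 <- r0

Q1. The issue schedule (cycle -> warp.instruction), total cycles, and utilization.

cycle 0: W0.I0
cycle 1: W0.I1
cycle 2: W0.I2
cycle 3: W0.I3
cycle 4: W1.I0
cycle 5: idle
cycle 6: idle
cycle 7: idle
cycle 8: W1.I1
cycle 9: W1.I2
cycle 10: W1.I3

Answer: 11 cycles, utilization 8/11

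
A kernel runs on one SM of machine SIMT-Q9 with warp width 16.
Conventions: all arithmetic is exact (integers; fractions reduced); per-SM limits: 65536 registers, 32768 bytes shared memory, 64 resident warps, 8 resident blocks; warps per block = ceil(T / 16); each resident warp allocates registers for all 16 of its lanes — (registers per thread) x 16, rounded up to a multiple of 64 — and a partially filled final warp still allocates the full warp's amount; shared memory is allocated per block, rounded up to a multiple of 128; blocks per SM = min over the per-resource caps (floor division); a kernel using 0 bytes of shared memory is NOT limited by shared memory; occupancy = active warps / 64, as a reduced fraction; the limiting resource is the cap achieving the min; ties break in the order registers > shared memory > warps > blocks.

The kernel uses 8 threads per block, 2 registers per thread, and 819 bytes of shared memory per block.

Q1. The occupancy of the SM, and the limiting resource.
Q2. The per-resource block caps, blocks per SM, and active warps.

Answer: occupancy 1/8, limited by blocks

registers: 1024 blocks
shared memory: 36 blocks
warps: 64 blocks
blocks: 8 blocks

Answer: 8 blocks, 8 active warps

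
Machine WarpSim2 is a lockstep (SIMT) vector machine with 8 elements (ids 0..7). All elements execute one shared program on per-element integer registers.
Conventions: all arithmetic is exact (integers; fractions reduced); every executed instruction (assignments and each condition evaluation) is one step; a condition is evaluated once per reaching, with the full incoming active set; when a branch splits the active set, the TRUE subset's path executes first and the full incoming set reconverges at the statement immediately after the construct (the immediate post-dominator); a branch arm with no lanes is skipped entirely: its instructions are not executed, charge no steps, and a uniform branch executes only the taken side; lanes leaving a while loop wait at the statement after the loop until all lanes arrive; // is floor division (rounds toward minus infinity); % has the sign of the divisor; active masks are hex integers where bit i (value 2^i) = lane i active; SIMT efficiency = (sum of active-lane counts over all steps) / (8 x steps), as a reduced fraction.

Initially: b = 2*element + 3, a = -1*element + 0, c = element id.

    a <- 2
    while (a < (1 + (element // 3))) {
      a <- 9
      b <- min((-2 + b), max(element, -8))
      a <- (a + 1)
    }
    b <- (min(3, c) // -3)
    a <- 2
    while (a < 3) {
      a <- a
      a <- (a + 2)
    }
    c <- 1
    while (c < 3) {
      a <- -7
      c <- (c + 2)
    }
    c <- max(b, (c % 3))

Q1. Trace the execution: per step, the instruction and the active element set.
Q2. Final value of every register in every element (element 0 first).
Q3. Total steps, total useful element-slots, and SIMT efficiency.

step 0: a <- 2                       0xff
step 1: eval (a < (1 + (element // 3))) 0xff
step 2: a <- 9                       0xc0
step 3: b <- min((-2 + b), max(element, -8)) 0xc0
step 4: a <- (a + 1)                 0xc0
step 5: eval (a < (1 + (element // 3))) 0xc0
step 6: b <- (min(3, c) // -3)       0xff
step 7: a <- 2                       0xff
step 8: eval (a < 3)                 0xff
step 9: a <- a                       0xff
step 10: a <- (a + 2)                 0xff
step 11: eval (a < 3)                 0xff
step 12: c <- 1                       0xff
step 13: eval (c < 3)                 0xff
step 14: a <- -7                      0xff
step 15: c <- (c + 2)                 0xff
step 16: eval (c < 3)                 0xff
step 17: c <- max(b, (c % 3))         0xff

Answer: 18 steps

b: 0,-1,-1,-1,-1,-1,-1,-1
a: -7,-7,-7,-7,-7,-7,-7,-7
c: 0,0,0,0,0,0,0,0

steps = 18; useful = 120; efficiency = 120/144 = 5/6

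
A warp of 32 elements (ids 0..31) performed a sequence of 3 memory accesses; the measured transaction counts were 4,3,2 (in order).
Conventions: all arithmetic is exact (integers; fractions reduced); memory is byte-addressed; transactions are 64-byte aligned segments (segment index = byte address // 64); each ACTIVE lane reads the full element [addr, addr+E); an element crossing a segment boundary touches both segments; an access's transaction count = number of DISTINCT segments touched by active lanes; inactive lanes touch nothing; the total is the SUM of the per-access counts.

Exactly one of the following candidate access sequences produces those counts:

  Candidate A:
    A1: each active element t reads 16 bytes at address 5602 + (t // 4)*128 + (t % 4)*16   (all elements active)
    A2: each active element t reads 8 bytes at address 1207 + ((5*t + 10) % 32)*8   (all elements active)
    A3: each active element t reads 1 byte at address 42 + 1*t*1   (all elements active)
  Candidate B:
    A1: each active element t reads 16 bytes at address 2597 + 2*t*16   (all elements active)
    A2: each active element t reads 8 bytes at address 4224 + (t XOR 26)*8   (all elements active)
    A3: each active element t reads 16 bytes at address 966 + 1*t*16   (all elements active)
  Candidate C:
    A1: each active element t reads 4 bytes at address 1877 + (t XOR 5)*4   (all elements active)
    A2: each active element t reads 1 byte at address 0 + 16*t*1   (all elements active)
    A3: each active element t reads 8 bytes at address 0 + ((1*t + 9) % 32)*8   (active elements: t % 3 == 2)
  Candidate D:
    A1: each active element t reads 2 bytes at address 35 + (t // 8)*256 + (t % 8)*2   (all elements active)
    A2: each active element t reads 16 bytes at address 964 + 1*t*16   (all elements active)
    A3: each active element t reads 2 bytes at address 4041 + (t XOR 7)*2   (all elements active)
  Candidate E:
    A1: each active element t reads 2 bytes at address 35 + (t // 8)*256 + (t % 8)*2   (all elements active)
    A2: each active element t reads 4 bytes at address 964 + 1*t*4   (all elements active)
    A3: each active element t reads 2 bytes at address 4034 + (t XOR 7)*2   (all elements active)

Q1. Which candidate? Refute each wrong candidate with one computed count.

A: A1 gives 16 transactions, not 4
B: A1 gives 17 transactions, not 4
C: A1 gives 3 transactions, not 4
D: A2 gives 9 transactions, not 3
E: all counts match (4,3,2)

Answer: E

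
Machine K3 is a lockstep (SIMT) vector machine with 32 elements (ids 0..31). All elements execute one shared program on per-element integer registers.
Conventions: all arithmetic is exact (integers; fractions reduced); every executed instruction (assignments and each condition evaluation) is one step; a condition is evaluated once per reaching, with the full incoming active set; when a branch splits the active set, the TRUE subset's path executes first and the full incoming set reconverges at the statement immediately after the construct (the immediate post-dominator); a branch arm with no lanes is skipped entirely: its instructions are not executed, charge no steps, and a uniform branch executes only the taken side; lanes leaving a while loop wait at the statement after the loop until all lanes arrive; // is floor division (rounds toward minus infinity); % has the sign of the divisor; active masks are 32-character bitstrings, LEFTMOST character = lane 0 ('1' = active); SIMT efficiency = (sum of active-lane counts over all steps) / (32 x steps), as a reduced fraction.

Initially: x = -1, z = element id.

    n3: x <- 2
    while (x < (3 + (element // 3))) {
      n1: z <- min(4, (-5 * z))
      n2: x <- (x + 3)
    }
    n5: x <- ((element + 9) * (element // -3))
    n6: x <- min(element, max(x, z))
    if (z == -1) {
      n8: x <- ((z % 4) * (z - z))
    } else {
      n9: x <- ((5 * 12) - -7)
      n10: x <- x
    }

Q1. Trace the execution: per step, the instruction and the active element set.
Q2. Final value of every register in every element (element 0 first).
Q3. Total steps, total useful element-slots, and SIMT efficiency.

step 0: x <- 2                       11111111111111111111111111111111
step 1: eval (x < (3 + (element // 3))) 11111111111111111111111111111111
step 2: z <- min(4, (-5 * z))        11111111111111111111111111111111
step 3: x <- (x + 3)                 11111111111111111111111111111111
step 4: eval (x < (3 + (element // 3))) 11111111111111111111111111111111
step 5: z <- min(4, (-5 * z))        00000000011111111111111111111111
step 6: x <- (x + 3)                 00000000011111111111111111111111
step 7: eval (x < (3 + (element // 3))) 00000000011111111111111111111111
step 8: z <- min(4, (-5 * z))        00000000000000000011111111111111
step 9: x <- (x + 3)                 00000000000000000011111111111111
step 10: eval (x < (3 + (element // 3))) 00000000000000000011111111111111
step 11: z <- min(4, (-5 * z))        00000000000000000000000000011111
step 12: x <- (x + 3)                 00000000000000000000000000011111
step 13: eval (x < (3 + (element // 3))) 00000000000000000000000000011111
step 14: x <- ((element + 9) * (element // -3)) 11111111111111111111111111111111
step 15: x <- min(element, max(x, z)) 11111111111111111111111111111111
step 16: eval (z == -1)               11111111111111111111111111111111
step 17: x <- ((5 * 12) - -7)         11111111111111111111111111111111
step 18: x <- x                       11111111111111111111111111111111

Answer: 19 steps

x: 67,67,67,67,67,67,67,67,67,67,67,67,67,67,67,67,67,67,67,67,67,67,67,67,67,67,67,67,67,67,67,67
z: 0,-5,-10,-15,-20,-25,-30,-35,-40,4,4,4,4,4,4,4,4,4,-20,-20,-20,-20,-20,-20,-20,-20,-20,4,4,4,4,4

steps = 19; useful = 446; efficiency = 446/608 = 223/304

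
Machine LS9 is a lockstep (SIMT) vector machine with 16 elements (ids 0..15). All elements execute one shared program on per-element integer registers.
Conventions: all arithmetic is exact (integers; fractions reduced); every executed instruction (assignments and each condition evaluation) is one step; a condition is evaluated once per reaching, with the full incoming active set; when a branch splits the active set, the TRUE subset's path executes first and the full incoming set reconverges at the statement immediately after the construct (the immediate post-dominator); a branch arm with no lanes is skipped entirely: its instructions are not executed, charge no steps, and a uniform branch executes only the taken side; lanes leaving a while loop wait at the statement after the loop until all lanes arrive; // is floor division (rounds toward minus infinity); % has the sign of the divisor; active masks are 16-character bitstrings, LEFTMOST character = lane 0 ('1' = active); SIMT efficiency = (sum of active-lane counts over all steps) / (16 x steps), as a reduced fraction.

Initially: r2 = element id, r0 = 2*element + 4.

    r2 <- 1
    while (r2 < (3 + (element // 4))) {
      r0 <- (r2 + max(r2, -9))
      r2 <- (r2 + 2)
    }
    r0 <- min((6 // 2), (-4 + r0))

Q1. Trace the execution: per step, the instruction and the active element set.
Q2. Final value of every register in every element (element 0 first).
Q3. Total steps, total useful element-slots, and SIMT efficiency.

step 0: r2 <- 1                      1111111111111111
step 1: eval (r2 < (3 + (element // 4))) 1111111111111111
step 2: r0 <- (r2 + max(r2, -9))     1111111111111111
step 3: r2 <- (r2 + 2)               1111111111111111
step 4: eval (r2 < (3 + (element // 4))) 1111111111111111
step 5: r0 <- (r2 + max(r2, -9))     0000111111111111
step 6: r2 <- (r2 + 2)               0000111111111111
step 7: eval (r2 < (3 + (element // 4))) 0000111111111111
step 8: r0 <- (r2 + max(r2, -9))     0000000000001111
step 9: r2 <- (r2 + 2)               0000000000001111
step 10: eval (r2 < (3 + (element // 4))) 0000000000001111
step 11: r0 <- min((6 // 2), (-4 + r0)) 1111111111111111

Answer: 12 steps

r2: 3,3,3,3,5,5,5,5,5,5,5,5,7,7,7,7
r0: -2,-2,-2,-2,2,2,2,2,2,2,2,2,3,3,3,3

steps = 12; useful = 144; efficiency = 144/192 = 3/4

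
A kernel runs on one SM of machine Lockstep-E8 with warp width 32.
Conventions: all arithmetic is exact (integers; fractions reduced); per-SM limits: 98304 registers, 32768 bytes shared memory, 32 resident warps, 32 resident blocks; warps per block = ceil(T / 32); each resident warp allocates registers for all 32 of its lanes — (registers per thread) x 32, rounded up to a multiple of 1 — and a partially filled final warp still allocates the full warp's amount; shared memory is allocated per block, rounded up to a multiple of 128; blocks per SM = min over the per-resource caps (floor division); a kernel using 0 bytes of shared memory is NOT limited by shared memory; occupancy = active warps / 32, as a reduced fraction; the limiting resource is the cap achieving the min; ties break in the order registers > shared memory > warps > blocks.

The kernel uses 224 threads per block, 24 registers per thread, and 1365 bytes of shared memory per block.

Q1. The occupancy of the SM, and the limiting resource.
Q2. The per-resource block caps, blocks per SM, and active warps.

Answer: occupancy 7/8, limited by warps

registers: 18 blocks
shared memory: 23 blocks
warps: 4 blocks
blocks: 32 blocks

Answer: 4 blocks, 28 active warps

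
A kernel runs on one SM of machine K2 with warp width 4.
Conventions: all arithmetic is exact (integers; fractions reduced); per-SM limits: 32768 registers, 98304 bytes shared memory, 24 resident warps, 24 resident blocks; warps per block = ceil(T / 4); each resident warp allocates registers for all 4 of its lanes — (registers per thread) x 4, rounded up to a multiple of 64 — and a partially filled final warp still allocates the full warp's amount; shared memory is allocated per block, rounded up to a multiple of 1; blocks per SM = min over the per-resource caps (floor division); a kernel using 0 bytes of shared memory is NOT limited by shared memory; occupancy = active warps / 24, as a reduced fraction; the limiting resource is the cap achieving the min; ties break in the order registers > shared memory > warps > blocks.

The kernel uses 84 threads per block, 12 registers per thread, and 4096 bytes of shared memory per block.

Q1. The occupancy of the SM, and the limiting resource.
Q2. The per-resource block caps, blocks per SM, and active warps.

Answer: occupancy 7/8, limited by warps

registers: 24 blocks
shared memory: 24 blocks
warps: 1 block
blocks: 24 blocks

Answer: 1 block, 21 active warps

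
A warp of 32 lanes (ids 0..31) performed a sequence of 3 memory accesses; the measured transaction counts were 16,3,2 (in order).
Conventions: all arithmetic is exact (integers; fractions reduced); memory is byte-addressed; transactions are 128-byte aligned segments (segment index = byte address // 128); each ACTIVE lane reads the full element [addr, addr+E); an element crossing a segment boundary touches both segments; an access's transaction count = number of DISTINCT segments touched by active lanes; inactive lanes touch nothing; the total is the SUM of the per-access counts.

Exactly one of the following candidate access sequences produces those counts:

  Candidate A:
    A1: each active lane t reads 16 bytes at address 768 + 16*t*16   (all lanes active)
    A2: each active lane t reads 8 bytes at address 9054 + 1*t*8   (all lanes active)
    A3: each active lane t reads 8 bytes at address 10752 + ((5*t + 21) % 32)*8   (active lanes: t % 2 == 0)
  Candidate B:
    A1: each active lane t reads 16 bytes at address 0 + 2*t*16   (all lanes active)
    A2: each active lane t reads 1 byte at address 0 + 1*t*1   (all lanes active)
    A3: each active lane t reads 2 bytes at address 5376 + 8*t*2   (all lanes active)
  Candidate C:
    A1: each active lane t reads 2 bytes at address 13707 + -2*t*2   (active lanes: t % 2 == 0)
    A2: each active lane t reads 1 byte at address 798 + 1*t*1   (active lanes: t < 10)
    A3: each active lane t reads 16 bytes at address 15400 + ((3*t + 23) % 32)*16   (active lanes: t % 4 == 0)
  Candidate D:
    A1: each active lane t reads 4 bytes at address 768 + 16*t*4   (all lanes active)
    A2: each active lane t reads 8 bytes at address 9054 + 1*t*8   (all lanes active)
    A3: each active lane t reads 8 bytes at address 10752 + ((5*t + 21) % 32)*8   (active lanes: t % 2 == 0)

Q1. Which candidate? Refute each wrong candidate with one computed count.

A: A1 gives 32 transactions, not 16
B: A1 gives 8 transactions, not 16
C: A1 gives 2 transactions, not 16
D: all counts match (16,3,2)

Answer: D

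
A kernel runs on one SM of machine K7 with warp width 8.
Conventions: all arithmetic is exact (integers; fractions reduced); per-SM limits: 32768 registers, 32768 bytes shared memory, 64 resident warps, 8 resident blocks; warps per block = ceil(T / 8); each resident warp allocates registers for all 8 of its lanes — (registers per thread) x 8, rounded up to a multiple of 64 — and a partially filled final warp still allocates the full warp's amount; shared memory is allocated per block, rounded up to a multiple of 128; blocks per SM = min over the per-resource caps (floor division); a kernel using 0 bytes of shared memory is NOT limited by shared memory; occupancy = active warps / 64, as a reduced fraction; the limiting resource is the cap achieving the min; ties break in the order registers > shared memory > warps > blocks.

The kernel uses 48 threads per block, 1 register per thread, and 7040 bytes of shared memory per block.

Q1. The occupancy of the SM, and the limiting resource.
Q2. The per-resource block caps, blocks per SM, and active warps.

Answer: occupancy 3/8, limited by shared memory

registers: 85 blocks
shared memory: 4 blocks
warps: 10 blocks
blocks: 8 blocks

Answer: 4 blocks, 24 active warps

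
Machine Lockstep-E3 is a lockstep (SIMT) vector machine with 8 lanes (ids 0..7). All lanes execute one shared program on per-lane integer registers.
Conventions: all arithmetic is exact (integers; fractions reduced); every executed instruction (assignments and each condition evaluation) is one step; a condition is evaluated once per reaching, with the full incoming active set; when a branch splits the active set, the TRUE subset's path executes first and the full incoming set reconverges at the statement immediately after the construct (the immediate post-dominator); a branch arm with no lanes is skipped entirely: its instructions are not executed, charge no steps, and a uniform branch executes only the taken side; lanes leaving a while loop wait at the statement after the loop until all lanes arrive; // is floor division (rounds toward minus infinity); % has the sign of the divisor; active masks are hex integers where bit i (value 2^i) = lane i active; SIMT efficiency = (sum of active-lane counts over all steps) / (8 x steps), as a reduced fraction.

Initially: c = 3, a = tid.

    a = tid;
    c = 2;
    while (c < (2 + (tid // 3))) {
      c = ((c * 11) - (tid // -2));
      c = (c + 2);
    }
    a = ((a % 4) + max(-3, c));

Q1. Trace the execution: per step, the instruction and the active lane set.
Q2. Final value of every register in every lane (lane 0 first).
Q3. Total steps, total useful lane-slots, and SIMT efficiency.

step 0: a <- tid                     0xff
step 1: c <- 2                       0xff
step 2: eval (c < (2 + (tid // 3)))  0xff
step 3: c <- ((c * 11) - (tid // -2)) 0xf8
step 4: c <- (c + 2)                 0xf8
step 5: eval (c < (2 + (tid // 3)))  0xf8
step 6: a <- ((a % 4) + max(-3, c))  0xff

Answer: 7 steps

c: 2,2,2,26,26,27,27,28
a: 2,3,4,29,26,28,29,31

steps = 7; useful = 47; efficiency = 47/56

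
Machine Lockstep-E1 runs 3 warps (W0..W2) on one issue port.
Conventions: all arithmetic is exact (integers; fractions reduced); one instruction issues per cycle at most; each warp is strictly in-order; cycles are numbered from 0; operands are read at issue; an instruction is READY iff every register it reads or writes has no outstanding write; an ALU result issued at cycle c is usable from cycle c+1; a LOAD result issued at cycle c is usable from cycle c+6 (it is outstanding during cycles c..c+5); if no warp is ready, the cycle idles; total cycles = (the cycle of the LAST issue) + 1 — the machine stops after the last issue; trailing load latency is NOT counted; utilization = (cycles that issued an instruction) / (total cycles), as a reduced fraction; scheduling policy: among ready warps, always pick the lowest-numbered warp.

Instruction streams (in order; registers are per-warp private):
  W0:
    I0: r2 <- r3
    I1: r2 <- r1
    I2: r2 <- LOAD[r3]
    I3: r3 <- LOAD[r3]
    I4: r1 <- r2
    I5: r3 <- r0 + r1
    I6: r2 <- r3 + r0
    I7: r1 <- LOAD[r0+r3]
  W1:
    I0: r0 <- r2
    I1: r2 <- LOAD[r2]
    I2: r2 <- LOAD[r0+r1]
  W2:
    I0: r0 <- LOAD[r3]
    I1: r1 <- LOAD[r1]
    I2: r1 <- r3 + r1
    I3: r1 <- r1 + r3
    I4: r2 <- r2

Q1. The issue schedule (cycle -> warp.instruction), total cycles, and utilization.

cycle 0: W0.I0
cycle 1: W0.I1
cycle 2: W0.I2
cycle 3: W0.I3
cycle 4: W1.I0
cycle 5: W1.I1
cycle 6: W2.I0
cycle 7: W2.I1
cycle 8: W0.I4
cycle 9: W0.I5
cycle 10: W0.I6
cycle 11: W0.I7
cycle 12: W1.I2
cycle 13: W2.I2
cycle 14: W2.I3
cycle 15: W2.I4

Answer: 16 cycles, utilization 1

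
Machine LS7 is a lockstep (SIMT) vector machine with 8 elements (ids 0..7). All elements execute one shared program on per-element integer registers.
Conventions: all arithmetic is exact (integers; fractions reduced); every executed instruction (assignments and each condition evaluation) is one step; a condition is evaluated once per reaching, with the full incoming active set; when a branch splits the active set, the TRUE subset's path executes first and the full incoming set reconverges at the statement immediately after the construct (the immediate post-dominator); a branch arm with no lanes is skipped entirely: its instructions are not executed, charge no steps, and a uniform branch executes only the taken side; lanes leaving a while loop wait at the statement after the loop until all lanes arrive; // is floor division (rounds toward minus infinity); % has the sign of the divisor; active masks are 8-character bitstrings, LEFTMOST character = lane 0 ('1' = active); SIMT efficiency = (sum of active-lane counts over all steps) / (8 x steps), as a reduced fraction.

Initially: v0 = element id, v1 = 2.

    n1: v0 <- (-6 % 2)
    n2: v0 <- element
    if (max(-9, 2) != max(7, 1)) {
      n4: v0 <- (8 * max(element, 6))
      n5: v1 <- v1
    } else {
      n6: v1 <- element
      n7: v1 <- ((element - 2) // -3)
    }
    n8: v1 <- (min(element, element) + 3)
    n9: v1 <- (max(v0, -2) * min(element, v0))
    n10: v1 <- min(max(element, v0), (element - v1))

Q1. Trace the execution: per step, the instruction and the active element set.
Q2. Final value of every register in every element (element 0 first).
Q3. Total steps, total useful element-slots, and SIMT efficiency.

step 0: v0 <- (-6 % 2)               11111111
step 1: v0 <- element                11111111
step 2: eval (max(-9, 2) != max(7, 1)) 11111111
step 3: v0 <- (8 * max(element, 6))  11111111
step 4: v1 <- v1                     11111111
step 5: v1 <- (min(element, element) + 3) 11111111
step 6: v1 <- (max(v0, -2) * min(element, v0)) 11111111
step 7: v1 <- min(max(element, v0), (element - v1)) 11111111

Answer: 8 steps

v0: 48,48,48,48,48,48,48,56
v1: 0,-47,-94,-141,-188,-235,-282,-385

steps = 8; useful = 64; efficiency = 64/64 = 1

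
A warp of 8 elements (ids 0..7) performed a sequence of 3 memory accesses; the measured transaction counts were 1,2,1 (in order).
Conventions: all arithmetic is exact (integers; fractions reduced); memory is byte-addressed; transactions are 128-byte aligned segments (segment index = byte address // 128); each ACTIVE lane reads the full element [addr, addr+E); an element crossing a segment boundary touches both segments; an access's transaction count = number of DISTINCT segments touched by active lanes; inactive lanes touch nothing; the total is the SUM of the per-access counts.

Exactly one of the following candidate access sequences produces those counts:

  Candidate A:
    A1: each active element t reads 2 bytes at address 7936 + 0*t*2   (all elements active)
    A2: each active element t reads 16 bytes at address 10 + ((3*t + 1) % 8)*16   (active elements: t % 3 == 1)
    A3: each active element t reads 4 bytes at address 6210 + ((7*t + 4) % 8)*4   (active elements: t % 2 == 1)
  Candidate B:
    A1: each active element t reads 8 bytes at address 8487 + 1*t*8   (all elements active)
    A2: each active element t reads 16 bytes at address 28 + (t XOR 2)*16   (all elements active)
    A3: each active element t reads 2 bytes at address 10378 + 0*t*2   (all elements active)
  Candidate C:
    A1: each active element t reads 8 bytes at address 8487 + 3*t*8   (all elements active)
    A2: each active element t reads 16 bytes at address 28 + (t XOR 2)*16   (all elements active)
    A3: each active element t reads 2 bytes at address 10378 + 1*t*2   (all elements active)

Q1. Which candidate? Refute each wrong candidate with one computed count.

A: A2 gives 1 transaction, not 2
C: A1 gives 2 transactions, not 1
B: all counts match (1,2,1)

Answer: B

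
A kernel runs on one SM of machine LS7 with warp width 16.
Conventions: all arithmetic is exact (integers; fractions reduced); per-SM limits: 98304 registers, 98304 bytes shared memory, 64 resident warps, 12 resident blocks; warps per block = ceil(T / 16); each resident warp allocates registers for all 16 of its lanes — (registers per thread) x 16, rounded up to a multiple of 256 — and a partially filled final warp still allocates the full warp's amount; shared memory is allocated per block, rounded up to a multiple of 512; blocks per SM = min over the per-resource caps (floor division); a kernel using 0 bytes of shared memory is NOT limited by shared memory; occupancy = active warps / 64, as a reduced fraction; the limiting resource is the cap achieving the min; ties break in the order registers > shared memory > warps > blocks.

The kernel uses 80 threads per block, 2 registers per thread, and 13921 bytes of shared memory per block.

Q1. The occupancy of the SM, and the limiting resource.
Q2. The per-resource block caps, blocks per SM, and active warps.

Answer: occupancy 15/32, limited by shared memory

registers: 76 blocks
shared memory: 6 blocks
warps: 12 blocks
blocks: 12 blocks

Answer: 6 blocks, 30 active warps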